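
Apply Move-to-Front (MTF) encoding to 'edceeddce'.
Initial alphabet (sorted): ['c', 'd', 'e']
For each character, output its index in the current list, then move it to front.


MTF encoding:
'e': index 2 in ['c', 'd', 'e'] -> ['e', 'c', 'd']
'd': index 2 in ['e', 'c', 'd'] -> ['d', 'e', 'c']
'c': index 2 in ['d', 'e', 'c'] -> ['c', 'd', 'e']
'e': index 2 in ['c', 'd', 'e'] -> ['e', 'c', 'd']
'e': index 0 in ['e', 'c', 'd'] -> ['e', 'c', 'd']
'd': index 2 in ['e', 'c', 'd'] -> ['d', 'e', 'c']
'd': index 0 in ['d', 'e', 'c'] -> ['d', 'e', 'c']
'c': index 2 in ['d', 'e', 'c'] -> ['c', 'd', 'e']
'e': index 2 in ['c', 'd', 'e'] -> ['e', 'c', 'd']


Output: [2, 2, 2, 2, 0, 2, 0, 2, 2]


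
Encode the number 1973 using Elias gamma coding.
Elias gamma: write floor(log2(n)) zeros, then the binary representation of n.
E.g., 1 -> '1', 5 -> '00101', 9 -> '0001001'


num_bits = floor(log2(1973)) + 1 = 11
leading_zeros = num_bits - 1 = 10
binary(1973) = 11110110101

Elias gamma(1973) = '0000000000' + '11110110101' = 000000000011110110101 (21 bits)


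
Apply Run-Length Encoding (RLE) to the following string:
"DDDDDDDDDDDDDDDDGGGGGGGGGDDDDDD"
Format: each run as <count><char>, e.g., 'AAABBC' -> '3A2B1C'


Scanning runs left to right:
  i=0: run of 'D' x 16 -> '16D'
  i=16: run of 'G' x 9 -> '9G'
  i=25: run of 'D' x 6 -> '6D'

RLE = 16D9G6D


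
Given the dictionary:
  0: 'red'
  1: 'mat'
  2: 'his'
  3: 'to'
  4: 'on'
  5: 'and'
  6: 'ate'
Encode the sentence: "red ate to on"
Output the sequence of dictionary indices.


Look up each word in the dictionary:
  'red' -> 0
  'ate' -> 6
  'to' -> 3
  'on' -> 4

Encoded: [0, 6, 3, 4]


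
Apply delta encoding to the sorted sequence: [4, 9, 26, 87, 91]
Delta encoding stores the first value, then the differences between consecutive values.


First value: 4
Deltas:
  9 - 4 = 5
  26 - 9 = 17
  87 - 26 = 61
  91 - 87 = 4


Delta encoded: [4, 5, 17, 61, 4]


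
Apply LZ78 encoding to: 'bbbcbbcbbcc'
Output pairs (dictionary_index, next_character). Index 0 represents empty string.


LZ78 encoding steps:
Dictionary: {0: ''}
Step 1: w='' (idx 0), next='b' -> output (0, 'b'), add 'b' as idx 1
Step 2: w='b' (idx 1), next='b' -> output (1, 'b'), add 'bb' as idx 2
Step 3: w='' (idx 0), next='c' -> output (0, 'c'), add 'c' as idx 3
Step 4: w='bb' (idx 2), next='c' -> output (2, 'c'), add 'bbc' as idx 4
Step 5: w='bbc' (idx 4), next='c' -> output (4, 'c'), add 'bbcc' as idx 5


Encoded: [(0, 'b'), (1, 'b'), (0, 'c'), (2, 'c'), (4, 'c')]


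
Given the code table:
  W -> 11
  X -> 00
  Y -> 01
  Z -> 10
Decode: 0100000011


Decoding:
01 -> Y
00 -> X
00 -> X
00 -> X
11 -> W


Result: YXXXW


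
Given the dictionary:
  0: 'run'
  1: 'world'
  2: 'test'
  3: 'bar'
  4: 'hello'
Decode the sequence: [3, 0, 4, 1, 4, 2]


Look up each index in the dictionary:
  3 -> 'bar'
  0 -> 'run'
  4 -> 'hello'
  1 -> 'world'
  4 -> 'hello'
  2 -> 'test'

Decoded: "bar run hello world hello test"


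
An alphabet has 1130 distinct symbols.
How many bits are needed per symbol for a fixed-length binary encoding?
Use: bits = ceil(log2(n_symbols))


log2(1130) = 10.1421
Bracket: 2^10 = 1024 < 1130 <= 2^11 = 2048
So ceil(log2(1130)) = 11

bits = ceil(log2(1130)) = ceil(10.1421) = 11 bits


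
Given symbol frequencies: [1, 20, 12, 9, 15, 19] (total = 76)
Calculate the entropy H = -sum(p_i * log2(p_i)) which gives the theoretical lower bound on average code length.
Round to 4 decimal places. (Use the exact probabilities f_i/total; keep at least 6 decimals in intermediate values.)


Per-symbol terms -p_i * log2(p_i) with p_i = f_i/76:
  p = 1/76 = 0.013158: log2(p) = -6.247928, -p*log2(p) = 0.082210
  p = 20/76 = 0.263158: log2(p) = -1.925999, -p*log2(p) = 0.506842
  p = 12/76 = 0.157895: log2(p) = -2.662965, -p*log2(p) = 0.420468
  p = 9/76 = 0.118421: log2(p) = -3.078003, -p*log2(p) = 0.364500
  p = 15/76 = 0.197368: log2(p) = -2.341037, -p*log2(p) = 0.462047
  p = 19/76 = 0.250000: log2(p) = -2.000000, -p*log2(p) = 0.500000
H = 0.082210 + 0.506842 + 0.420468 + 0.364500 + 0.462047 + 0.500000 = 2.336067

H = 2.3361 bits/symbol


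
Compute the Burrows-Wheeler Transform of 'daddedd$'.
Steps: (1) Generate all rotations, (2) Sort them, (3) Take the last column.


Rotations (sorted):
  0: $daddedd -> last char: d
  1: addedd$d -> last char: d
  2: d$dadded -> last char: d
  3: daddedd$ -> last char: $
  4: dd$dadde -> last char: e
  5: ddedd$da -> last char: a
  6: dedd$dad -> last char: d
  7: edd$dadd -> last char: d


BWT = ddd$eadd


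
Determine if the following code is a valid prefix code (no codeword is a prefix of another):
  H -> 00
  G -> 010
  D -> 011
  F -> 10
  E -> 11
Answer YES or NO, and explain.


Checking each pair (does one codeword prefix another?):
  H='00' vs G='010': no prefix
  H='00' vs D='011': no prefix
  H='00' vs F='10': no prefix
  H='00' vs E='11': no prefix
  G='010' vs H='00': no prefix
  G='010' vs D='011': no prefix
  G='010' vs F='10': no prefix
  G='010' vs E='11': no prefix
  D='011' vs H='00': no prefix
  D='011' vs G='010': no prefix
  D='011' vs F='10': no prefix
  D='011' vs E='11': no prefix
  F='10' vs H='00': no prefix
  F='10' vs G='010': no prefix
  F='10' vs D='011': no prefix
  F='10' vs E='11': no prefix
  E='11' vs H='00': no prefix
  E='11' vs G='010': no prefix
  E='11' vs D='011': no prefix
  E='11' vs F='10': no prefix
No violation found over all pairs.

YES -- this is a valid prefix code. No codeword is a prefix of any other codeword.


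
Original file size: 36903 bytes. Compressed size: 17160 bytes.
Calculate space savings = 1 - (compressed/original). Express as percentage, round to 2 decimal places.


ratio = compressed/original = 17160/36903 = 0.465003
savings = 1 - ratio = 1 - 0.465003 = 0.534997
as a percentage: 0.534997 * 100 = 53.5%

Space savings = 1 - 17160/36903 = 53.5%


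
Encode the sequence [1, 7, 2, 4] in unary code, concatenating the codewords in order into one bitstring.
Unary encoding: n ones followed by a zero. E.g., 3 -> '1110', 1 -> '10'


Encode each number as n ones followed by a terminating 0:
  1 -> 10 (2 bits)
  7 -> 11111110 (8 bits)
  2 -> 110 (3 bits)
  4 -> 11110 (5 bits)
Total length = 2 + 8 + 3 + 5 = 18 bits.

Unary([1, 7, 2, 4]) = 101111111011011110 (18 bits)


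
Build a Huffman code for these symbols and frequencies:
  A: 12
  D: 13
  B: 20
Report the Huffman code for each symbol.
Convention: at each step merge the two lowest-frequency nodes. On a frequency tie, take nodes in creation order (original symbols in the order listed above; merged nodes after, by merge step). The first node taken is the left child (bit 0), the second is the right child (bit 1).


Huffman tree construction:
Step 1: Merge A(12) + D(13) = 25
Step 2: Merge B(20) + (A+D)(25) = 45
Read each symbol's code off the tree from the root (left child = 0, right child = 1).

Codes:
  A: 10 (length 2)
  D: 11 (length 2)
  B: 0 (length 1)
Average code length: 70/45 = 1.5556 bits/symbol


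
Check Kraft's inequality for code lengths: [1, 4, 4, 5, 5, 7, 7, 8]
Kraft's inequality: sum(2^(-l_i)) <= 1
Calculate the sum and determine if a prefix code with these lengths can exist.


Sum = 2^(-1) + 2^(-4) + 2^(-4) + 2^(-5) + 2^(-5) + 2^(-7) + 2^(-7) + 2^(-8)
    = 0.5 + 0.0625 + 0.0625 + 0.03125 + 0.03125 + 0.0078125 + 0.0078125 + 0.00390625
    = 181/256 = 0.70703125
Since 0.70703125 <= 1, Kraft's inequality IS satisfied.
A prefix code with these lengths CAN exist.

Kraft sum = 0.70703125. Satisfied.


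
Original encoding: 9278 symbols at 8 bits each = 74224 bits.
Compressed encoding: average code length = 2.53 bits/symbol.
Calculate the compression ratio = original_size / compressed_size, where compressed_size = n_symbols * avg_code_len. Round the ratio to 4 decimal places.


original_size = n_symbols * orig_bits = 9278 * 8 = 74224 bits
compressed_size = n_symbols * avg_code_len = 9278 * 2.53 = 23473.34 bits
ratio = original_size / compressed_size = 74224 / 23473.34 = 3.1621

Compression ratio = 3.1621


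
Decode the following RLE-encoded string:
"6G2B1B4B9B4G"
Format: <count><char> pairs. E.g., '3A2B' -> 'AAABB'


Expanding each <count><char> pair:
  6G -> 'GGGGGG'
  2B -> 'BB'
  1B -> 'B'
  4B -> 'BBBB'
  9B -> 'BBBBBBBBB'
  4G -> 'GGGG'

Decoded = GGGGGGBBBBBBBBBBBBBBBBGGGG


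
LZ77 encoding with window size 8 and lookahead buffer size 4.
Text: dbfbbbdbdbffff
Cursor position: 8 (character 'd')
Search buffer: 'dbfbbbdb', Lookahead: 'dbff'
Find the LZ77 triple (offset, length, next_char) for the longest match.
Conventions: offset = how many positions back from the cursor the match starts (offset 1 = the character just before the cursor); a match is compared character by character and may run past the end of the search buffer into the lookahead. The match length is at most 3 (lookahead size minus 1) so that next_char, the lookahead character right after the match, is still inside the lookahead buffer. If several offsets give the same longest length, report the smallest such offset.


Try each offset into the search buffer:
  offset=1 (pos 7, char 'b'): match length 0
  offset=2 (pos 6, char 'd'): match length 2
  offset=3 (pos 5, char 'b'): match length 0
  offset=4 (pos 4, char 'b'): match length 0
  offset=5 (pos 3, char 'b'): match length 0
  offset=6 (pos 2, char 'f'): match length 0
  offset=7 (pos 1, char 'b'): match length 0
  offset=8 (pos 0, char 'd'): match length 3
Longest match has length 3 at offset 8.
next_char = character at position 8 + 3 = 11 -> 'f'

Best match: offset=8, length=3 (matching 'dbf' starting at position 0)
LZ77 triple: (8, 3, 'f')


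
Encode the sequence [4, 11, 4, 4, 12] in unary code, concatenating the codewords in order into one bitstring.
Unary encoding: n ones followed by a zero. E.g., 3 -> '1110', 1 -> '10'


Encode each number as n ones followed by a terminating 0:
  4 -> 11110 (5 bits)
  11 -> 111111111110 (12 bits)
  4 -> 11110 (5 bits)
  4 -> 11110 (5 bits)
  12 -> 1111111111110 (13 bits)
Total length = 5 + 12 + 5 + 5 + 13 = 40 bits.

Unary([4, 11, 4, 4, 12]) = 1111011111111111011110111101111111111110 (40 bits)


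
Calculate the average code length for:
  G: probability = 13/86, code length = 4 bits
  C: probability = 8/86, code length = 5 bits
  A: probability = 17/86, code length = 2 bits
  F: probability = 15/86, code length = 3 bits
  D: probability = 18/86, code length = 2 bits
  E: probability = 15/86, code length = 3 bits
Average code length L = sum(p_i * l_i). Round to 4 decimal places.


Weighted contributions p_i * l_i:
  G: (13/86) * 4 = 52/86
  C: (8/86) * 5 = 40/86
  A: (17/86) * 2 = 34/86
  F: (15/86) * 3 = 45/86
  D: (18/86) * 2 = 36/86
  E: (15/86) * 3 = 45/86
Sum = (52 + 40 + 34 + 45 + 36 + 45)/86 = 252/86

L = 252/86 = 2.9302 bits/symbol


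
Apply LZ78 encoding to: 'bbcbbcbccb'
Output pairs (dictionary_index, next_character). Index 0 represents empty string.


LZ78 encoding steps:
Dictionary: {0: ''}
Step 1: w='' (idx 0), next='b' -> output (0, 'b'), add 'b' as idx 1
Step 2: w='b' (idx 1), next='c' -> output (1, 'c'), add 'bc' as idx 2
Step 3: w='b' (idx 1), next='b' -> output (1, 'b'), add 'bb' as idx 3
Step 4: w='' (idx 0), next='c' -> output (0, 'c'), add 'c' as idx 4
Step 5: w='bc' (idx 2), next='c' -> output (2, 'c'), add 'bcc' as idx 5
Step 6: w='b' (idx 1), end of input -> output (1, '')


Encoded: [(0, 'b'), (1, 'c'), (1, 'b'), (0, 'c'), (2, 'c'), (1, '')]


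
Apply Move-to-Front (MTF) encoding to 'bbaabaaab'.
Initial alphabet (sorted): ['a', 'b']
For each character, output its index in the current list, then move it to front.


MTF encoding:
'b': index 1 in ['a', 'b'] -> ['b', 'a']
'b': index 0 in ['b', 'a'] -> ['b', 'a']
'a': index 1 in ['b', 'a'] -> ['a', 'b']
'a': index 0 in ['a', 'b'] -> ['a', 'b']
'b': index 1 in ['a', 'b'] -> ['b', 'a']
'a': index 1 in ['b', 'a'] -> ['a', 'b']
'a': index 0 in ['a', 'b'] -> ['a', 'b']
'a': index 0 in ['a', 'b'] -> ['a', 'b']
'b': index 1 in ['a', 'b'] -> ['b', 'a']


Output: [1, 0, 1, 0, 1, 1, 0, 0, 1]


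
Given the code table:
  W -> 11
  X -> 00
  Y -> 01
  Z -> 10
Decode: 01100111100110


Decoding:
01 -> Y
10 -> Z
01 -> Y
11 -> W
10 -> Z
01 -> Y
10 -> Z


Result: YZYWZYZ


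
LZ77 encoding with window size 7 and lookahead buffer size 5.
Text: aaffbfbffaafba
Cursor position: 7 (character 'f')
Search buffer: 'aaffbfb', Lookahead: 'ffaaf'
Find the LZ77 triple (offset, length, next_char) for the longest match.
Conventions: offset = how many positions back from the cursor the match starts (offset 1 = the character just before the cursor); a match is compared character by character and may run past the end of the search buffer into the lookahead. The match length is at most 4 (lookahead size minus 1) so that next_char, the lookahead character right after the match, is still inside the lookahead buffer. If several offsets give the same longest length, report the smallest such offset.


Try each offset into the search buffer:
  offset=1 (pos 6, char 'b'): match length 0
  offset=2 (pos 5, char 'f'): match length 1
  offset=3 (pos 4, char 'b'): match length 0
  offset=4 (pos 3, char 'f'): match length 1
  offset=5 (pos 2, char 'f'): match length 2
  offset=6 (pos 1, char 'a'): match length 0
  offset=7 (pos 0, char 'a'): match length 0
Longest match has length 2 at offset 5.
next_char = character at position 7 + 2 = 9 -> 'a'

Best match: offset=5, length=2 (matching 'ff' starting at position 2)
LZ77 triple: (5, 2, 'a')


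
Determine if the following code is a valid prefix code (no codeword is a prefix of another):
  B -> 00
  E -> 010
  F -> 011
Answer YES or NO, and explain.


Checking each pair (does one codeword prefix another?):
  B='00' vs E='010': no prefix
  B='00' vs F='011': no prefix
  E='010' vs B='00': no prefix
  E='010' vs F='011': no prefix
  F='011' vs B='00': no prefix
  F='011' vs E='010': no prefix
No violation found over all pairs.

YES -- this is a valid prefix code. No codeword is a prefix of any other codeword.


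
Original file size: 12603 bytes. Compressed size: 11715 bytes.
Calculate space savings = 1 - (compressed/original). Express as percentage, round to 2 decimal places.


ratio = compressed/original = 11715/12603 = 0.929541
savings = 1 - ratio = 1 - 0.929541 = 0.070459
as a percentage: 0.070459 * 100 = 7.05%

Space savings = 1 - 11715/12603 = 7.05%


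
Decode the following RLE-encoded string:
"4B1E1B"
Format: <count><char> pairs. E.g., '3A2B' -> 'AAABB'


Expanding each <count><char> pair:
  4B -> 'BBBB'
  1E -> 'E'
  1B -> 'B'

Decoded = BBBBEB


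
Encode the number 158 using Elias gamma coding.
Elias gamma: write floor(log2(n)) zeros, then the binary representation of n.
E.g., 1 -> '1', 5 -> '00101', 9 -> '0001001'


num_bits = floor(log2(158)) + 1 = 8
leading_zeros = num_bits - 1 = 7
binary(158) = 10011110

Elias gamma(158) = '0000000' + '10011110' = 000000010011110 (15 bits)


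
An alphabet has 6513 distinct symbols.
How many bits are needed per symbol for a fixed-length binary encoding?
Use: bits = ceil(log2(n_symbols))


log2(6513) = 12.6691
Bracket: 2^12 = 4096 < 6513 <= 2^13 = 8192
So ceil(log2(6513)) = 13

bits = ceil(log2(6513)) = ceil(12.6691) = 13 bits


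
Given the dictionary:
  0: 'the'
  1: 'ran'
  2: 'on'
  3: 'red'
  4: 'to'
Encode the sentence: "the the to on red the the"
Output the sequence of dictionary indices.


Look up each word in the dictionary:
  'the' -> 0
  'the' -> 0
  'to' -> 4
  'on' -> 2
  'red' -> 3
  'the' -> 0
  'the' -> 0

Encoded: [0, 0, 4, 2, 3, 0, 0]


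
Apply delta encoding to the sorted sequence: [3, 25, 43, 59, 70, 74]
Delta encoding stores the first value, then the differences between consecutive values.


First value: 3
Deltas:
  25 - 3 = 22
  43 - 25 = 18
  59 - 43 = 16
  70 - 59 = 11
  74 - 70 = 4


Delta encoded: [3, 22, 18, 16, 11, 4]


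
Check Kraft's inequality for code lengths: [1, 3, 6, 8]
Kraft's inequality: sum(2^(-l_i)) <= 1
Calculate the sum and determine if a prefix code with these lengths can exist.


Sum = 2^(-1) + 2^(-3) + 2^(-6) + 2^(-8)
    = 0.5 + 0.125 + 0.015625 + 0.00390625
    = 165/256 = 0.64453125
Since 0.64453125 <= 1, Kraft's inequality IS satisfied.
A prefix code with these lengths CAN exist.

Kraft sum = 0.64453125. Satisfied.


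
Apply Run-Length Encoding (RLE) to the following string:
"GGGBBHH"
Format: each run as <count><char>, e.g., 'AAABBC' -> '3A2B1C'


Scanning runs left to right:
  i=0: run of 'G' x 3 -> '3G'
  i=3: run of 'B' x 2 -> '2B'
  i=5: run of 'H' x 2 -> '2H'

RLE = 3G2B2H


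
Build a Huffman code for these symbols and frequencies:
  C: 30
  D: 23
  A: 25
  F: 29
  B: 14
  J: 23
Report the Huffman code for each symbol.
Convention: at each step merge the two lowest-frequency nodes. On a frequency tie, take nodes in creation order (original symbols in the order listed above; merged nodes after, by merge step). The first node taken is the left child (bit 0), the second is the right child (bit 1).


Huffman tree construction:
Step 1: Merge B(14) + D(23) = 37
Step 2: Merge J(23) + A(25) = 48
Step 3: Merge F(29) + C(30) = 59
Step 4: Merge (B+D)(37) + (J+A)(48) = 85
Step 5: Merge (F+C)(59) + ((B+D)+(J+A))(85) = 144
Read each symbol's code off the tree from the root (left child = 0, right child = 1).

Codes:
  C: 01 (length 2)
  D: 101 (length 3)
  A: 111 (length 3)
  F: 00 (length 2)
  B: 100 (length 3)
  J: 110 (length 3)
Average code length: 373/144 = 2.5903 bits/symbol


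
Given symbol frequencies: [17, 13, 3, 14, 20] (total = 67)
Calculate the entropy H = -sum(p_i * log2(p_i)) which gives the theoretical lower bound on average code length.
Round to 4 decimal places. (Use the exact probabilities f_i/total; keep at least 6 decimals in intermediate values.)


Per-symbol terms -p_i * log2(p_i) with p_i = f_i/67:
  p = 17/67 = 0.253731: log2(p) = -1.978626, -p*log2(p) = 0.502040
  p = 13/67 = 0.194030: log2(p) = -2.365649, -p*log2(p) = 0.459007
  p = 3/67 = 0.044776: log2(p) = -4.481127, -p*log2(p) = 0.200647
  p = 14/67 = 0.208955: log2(p) = -2.258734, -p*log2(p) = 0.471974
  p = 20/67 = 0.298507: log2(p) = -1.744161, -p*log2(p) = 0.520645
H = 0.502040 + 0.459007 + 0.200647 + 0.471974 + 0.520645 = 2.154313

H = 2.1543 bits/symbol


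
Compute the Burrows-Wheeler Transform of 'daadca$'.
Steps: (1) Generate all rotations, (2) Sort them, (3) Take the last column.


Rotations (sorted):
  0: $daadca -> last char: a
  1: a$daadc -> last char: c
  2: aadca$d -> last char: d
  3: adca$da -> last char: a
  4: ca$daad -> last char: d
  5: daadca$ -> last char: $
  6: dca$daa -> last char: a


BWT = acdad$a


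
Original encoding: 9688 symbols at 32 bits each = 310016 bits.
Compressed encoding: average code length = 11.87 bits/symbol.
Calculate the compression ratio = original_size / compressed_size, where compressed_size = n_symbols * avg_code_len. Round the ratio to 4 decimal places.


original_size = n_symbols * orig_bits = 9688 * 32 = 310016 bits
compressed_size = n_symbols * avg_code_len = 9688 * 11.87 = 114996.56 bits
ratio = original_size / compressed_size = 310016 / 114996.56 = 2.6959

Compression ratio = 2.6959


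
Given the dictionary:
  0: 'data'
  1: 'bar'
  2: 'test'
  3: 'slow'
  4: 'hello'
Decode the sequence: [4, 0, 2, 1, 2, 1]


Look up each index in the dictionary:
  4 -> 'hello'
  0 -> 'data'
  2 -> 'test'
  1 -> 'bar'
  2 -> 'test'
  1 -> 'bar'

Decoded: "hello data test bar test bar"


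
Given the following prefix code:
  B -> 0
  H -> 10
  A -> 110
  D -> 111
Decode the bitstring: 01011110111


Decoding step by step:
Bits 0 -> B
Bits 10 -> H
Bits 111 -> D
Bits 10 -> H
Bits 111 -> D


Decoded message: BHDHD


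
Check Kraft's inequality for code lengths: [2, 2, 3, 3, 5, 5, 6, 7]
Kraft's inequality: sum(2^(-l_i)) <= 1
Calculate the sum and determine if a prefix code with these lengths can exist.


Sum = 2^(-2) + 2^(-2) + 2^(-3) + 2^(-3) + 2^(-5) + 2^(-5) + 2^(-6) + 2^(-7)
    = 0.25 + 0.25 + 0.125 + 0.125 + 0.03125 + 0.03125 + 0.015625 + 0.0078125
    = 107/128 = 0.8359375
Since 0.8359375 <= 1, Kraft's inequality IS satisfied.
A prefix code with these lengths CAN exist.

Kraft sum = 0.8359375. Satisfied.


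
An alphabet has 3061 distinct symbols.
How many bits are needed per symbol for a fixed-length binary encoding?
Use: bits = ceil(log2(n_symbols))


log2(3061) = 11.5798
Bracket: 2^11 = 2048 < 3061 <= 2^12 = 4096
So ceil(log2(3061)) = 12

bits = ceil(log2(3061)) = ceil(11.5798) = 12 bits


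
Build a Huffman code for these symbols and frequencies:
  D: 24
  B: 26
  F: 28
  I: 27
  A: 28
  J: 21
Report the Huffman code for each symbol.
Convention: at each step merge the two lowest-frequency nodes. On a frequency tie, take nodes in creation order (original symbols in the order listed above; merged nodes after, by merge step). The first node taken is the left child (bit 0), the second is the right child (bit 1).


Huffman tree construction:
Step 1: Merge J(21) + D(24) = 45
Step 2: Merge B(26) + I(27) = 53
Step 3: Merge F(28) + A(28) = 56
Step 4: Merge (J+D)(45) + (B+I)(53) = 98
Step 5: Merge (F+A)(56) + ((J+D)+(B+I))(98) = 154
Read each symbol's code off the tree from the root (left child = 0, right child = 1).

Codes:
  D: 101 (length 3)
  B: 110 (length 3)
  F: 00 (length 2)
  I: 111 (length 3)
  A: 01 (length 2)
  J: 100 (length 3)
Average code length: 406/154 = 2.6364 bits/symbol


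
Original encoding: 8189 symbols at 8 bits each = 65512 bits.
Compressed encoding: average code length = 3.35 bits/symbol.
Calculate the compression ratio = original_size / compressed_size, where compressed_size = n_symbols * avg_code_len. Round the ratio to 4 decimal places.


original_size = n_symbols * orig_bits = 8189 * 8 = 65512 bits
compressed_size = n_symbols * avg_code_len = 8189 * 3.35 = 27433.15 bits
ratio = original_size / compressed_size = 65512 / 27433.15 = 2.3881

Compression ratio = 2.3881


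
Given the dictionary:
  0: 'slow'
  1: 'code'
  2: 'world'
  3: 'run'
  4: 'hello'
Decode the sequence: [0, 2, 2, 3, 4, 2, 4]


Look up each index in the dictionary:
  0 -> 'slow'
  2 -> 'world'
  2 -> 'world'
  3 -> 'run'
  4 -> 'hello'
  2 -> 'world'
  4 -> 'hello'

Decoded: "slow world world run hello world hello"


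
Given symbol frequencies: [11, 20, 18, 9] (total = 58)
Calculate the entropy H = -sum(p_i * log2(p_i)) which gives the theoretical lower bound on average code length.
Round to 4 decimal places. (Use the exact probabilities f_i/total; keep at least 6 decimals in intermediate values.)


Per-symbol terms -p_i * log2(p_i) with p_i = f_i/58:
  p = 11/58 = 0.189655: log2(p) = -2.398549, -p*log2(p) = 0.454897
  p = 20/58 = 0.344828: log2(p) = -1.536053, -p*log2(p) = 0.529673
  p = 18/58 = 0.310345: log2(p) = -1.688056, -p*log2(p) = 0.523879
  p = 9/58 = 0.155172: log2(p) = -2.688056, -p*log2(p) = 0.417112
H = 0.454897 + 0.529673 + 0.523879 + 0.417112 = 1.925561

H = 1.9256 bits/symbol


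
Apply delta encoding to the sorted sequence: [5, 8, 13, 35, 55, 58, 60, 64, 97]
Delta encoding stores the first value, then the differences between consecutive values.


First value: 5
Deltas:
  8 - 5 = 3
  13 - 8 = 5
  35 - 13 = 22
  55 - 35 = 20
  58 - 55 = 3
  60 - 58 = 2
  64 - 60 = 4
  97 - 64 = 33


Delta encoded: [5, 3, 5, 22, 20, 3, 2, 4, 33]


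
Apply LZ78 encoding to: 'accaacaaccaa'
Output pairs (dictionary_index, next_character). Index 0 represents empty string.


LZ78 encoding steps:
Dictionary: {0: ''}
Step 1: w='' (idx 0), next='a' -> output (0, 'a'), add 'a' as idx 1
Step 2: w='' (idx 0), next='c' -> output (0, 'c'), add 'c' as idx 2
Step 3: w='c' (idx 2), next='a' -> output (2, 'a'), add 'ca' as idx 3
Step 4: w='a' (idx 1), next='c' -> output (1, 'c'), add 'ac' as idx 4
Step 5: w='a' (idx 1), next='a' -> output (1, 'a'), add 'aa' as idx 5
Step 6: w='c' (idx 2), next='c' -> output (2, 'c'), add 'cc' as idx 6
Step 7: w='aa' (idx 5), end of input -> output (5, '')


Encoded: [(0, 'a'), (0, 'c'), (2, 'a'), (1, 'c'), (1, 'a'), (2, 'c'), (5, '')]


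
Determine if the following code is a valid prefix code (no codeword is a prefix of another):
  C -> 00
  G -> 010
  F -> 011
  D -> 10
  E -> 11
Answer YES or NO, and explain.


Checking each pair (does one codeword prefix another?):
  C='00' vs G='010': no prefix
  C='00' vs F='011': no prefix
  C='00' vs D='10': no prefix
  C='00' vs E='11': no prefix
  G='010' vs C='00': no prefix
  G='010' vs F='011': no prefix
  G='010' vs D='10': no prefix
  G='010' vs E='11': no prefix
  F='011' vs C='00': no prefix
  F='011' vs G='010': no prefix
  F='011' vs D='10': no prefix
  F='011' vs E='11': no prefix
  D='10' vs C='00': no prefix
  D='10' vs G='010': no prefix
  D='10' vs F='011': no prefix
  D='10' vs E='11': no prefix
  E='11' vs C='00': no prefix
  E='11' vs G='010': no prefix
  E='11' vs F='011': no prefix
  E='11' vs D='10': no prefix
No violation found over all pairs.

YES -- this is a valid prefix code. No codeword is a prefix of any other codeword.


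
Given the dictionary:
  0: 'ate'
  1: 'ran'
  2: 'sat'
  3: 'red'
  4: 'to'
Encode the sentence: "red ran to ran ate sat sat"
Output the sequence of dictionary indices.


Look up each word in the dictionary:
  'red' -> 3
  'ran' -> 1
  'to' -> 4
  'ran' -> 1
  'ate' -> 0
  'sat' -> 2
  'sat' -> 2

Encoded: [3, 1, 4, 1, 0, 2, 2]


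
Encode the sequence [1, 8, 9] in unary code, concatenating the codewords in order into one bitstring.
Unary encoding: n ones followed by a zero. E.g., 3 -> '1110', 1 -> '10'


Encode each number as n ones followed by a terminating 0:
  1 -> 10 (2 bits)
  8 -> 111111110 (9 bits)
  9 -> 1111111110 (10 bits)
Total length = 2 + 9 + 10 = 21 bits.

Unary([1, 8, 9]) = 101111111101111111110 (21 bits)


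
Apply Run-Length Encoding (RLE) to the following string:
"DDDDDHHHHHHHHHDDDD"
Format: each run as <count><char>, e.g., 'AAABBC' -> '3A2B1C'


Scanning runs left to right:
  i=0: run of 'D' x 5 -> '5D'
  i=5: run of 'H' x 9 -> '9H'
  i=14: run of 'D' x 4 -> '4D'

RLE = 5D9H4D


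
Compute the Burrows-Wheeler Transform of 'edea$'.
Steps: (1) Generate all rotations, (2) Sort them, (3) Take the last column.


Rotations (sorted):
  0: $edea -> last char: a
  1: a$ede -> last char: e
  2: dea$e -> last char: e
  3: ea$ed -> last char: d
  4: edea$ -> last char: $


BWT = aeed$


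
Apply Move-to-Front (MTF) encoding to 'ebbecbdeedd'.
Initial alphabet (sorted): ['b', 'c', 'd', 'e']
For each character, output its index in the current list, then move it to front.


MTF encoding:
'e': index 3 in ['b', 'c', 'd', 'e'] -> ['e', 'b', 'c', 'd']
'b': index 1 in ['e', 'b', 'c', 'd'] -> ['b', 'e', 'c', 'd']
'b': index 0 in ['b', 'e', 'c', 'd'] -> ['b', 'e', 'c', 'd']
'e': index 1 in ['b', 'e', 'c', 'd'] -> ['e', 'b', 'c', 'd']
'c': index 2 in ['e', 'b', 'c', 'd'] -> ['c', 'e', 'b', 'd']
'b': index 2 in ['c', 'e', 'b', 'd'] -> ['b', 'c', 'e', 'd']
'd': index 3 in ['b', 'c', 'e', 'd'] -> ['d', 'b', 'c', 'e']
'e': index 3 in ['d', 'b', 'c', 'e'] -> ['e', 'd', 'b', 'c']
'e': index 0 in ['e', 'd', 'b', 'c'] -> ['e', 'd', 'b', 'c']
'd': index 1 in ['e', 'd', 'b', 'c'] -> ['d', 'e', 'b', 'c']
'd': index 0 in ['d', 'e', 'b', 'c'] -> ['d', 'e', 'b', 'c']


Output: [3, 1, 0, 1, 2, 2, 3, 3, 0, 1, 0]


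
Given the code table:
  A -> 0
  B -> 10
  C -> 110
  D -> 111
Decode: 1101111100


Decoding:
110 -> C
111 -> D
110 -> C
0 -> A


Result: CDCA


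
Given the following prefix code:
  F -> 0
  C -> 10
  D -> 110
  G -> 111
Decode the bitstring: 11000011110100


Decoding step by step:
Bits 110 -> D
Bits 0 -> F
Bits 0 -> F
Bits 0 -> F
Bits 111 -> G
Bits 10 -> C
Bits 10 -> C
Bits 0 -> F


Decoded message: DFFFGCCF


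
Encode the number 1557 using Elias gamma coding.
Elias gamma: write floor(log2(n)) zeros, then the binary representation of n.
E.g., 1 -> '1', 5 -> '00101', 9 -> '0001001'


num_bits = floor(log2(1557)) + 1 = 11
leading_zeros = num_bits - 1 = 10
binary(1557) = 11000010101

Elias gamma(1557) = '0000000000' + '11000010101' = 000000000011000010101 (21 bits)


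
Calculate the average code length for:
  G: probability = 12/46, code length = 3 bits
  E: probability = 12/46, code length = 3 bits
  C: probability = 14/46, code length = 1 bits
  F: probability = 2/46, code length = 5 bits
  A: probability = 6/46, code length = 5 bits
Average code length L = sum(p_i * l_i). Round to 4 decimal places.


Weighted contributions p_i * l_i:
  G: (12/46) * 3 = 36/46
  E: (12/46) * 3 = 36/46
  C: (14/46) * 1 = 14/46
  F: (2/46) * 5 = 10/46
  A: (6/46) * 5 = 30/46
Sum = (36 + 36 + 14 + 10 + 30)/46 = 126/46

L = 126/46 = 2.7391 bits/symbol


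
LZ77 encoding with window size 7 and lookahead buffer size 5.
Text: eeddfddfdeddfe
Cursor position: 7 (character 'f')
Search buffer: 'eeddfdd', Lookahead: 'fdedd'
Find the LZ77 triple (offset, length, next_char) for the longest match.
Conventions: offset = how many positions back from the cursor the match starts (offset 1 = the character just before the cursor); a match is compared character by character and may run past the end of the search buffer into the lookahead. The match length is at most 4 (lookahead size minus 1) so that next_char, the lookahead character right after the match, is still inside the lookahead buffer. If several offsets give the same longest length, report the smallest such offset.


Try each offset into the search buffer:
  offset=1 (pos 6, char 'd'): match length 0
  offset=2 (pos 5, char 'd'): match length 0
  offset=3 (pos 4, char 'f'): match length 2
  offset=4 (pos 3, char 'd'): match length 0
  offset=5 (pos 2, char 'd'): match length 0
  offset=6 (pos 1, char 'e'): match length 0
  offset=7 (pos 0, char 'e'): match length 0
Longest match has length 2 at offset 3.
next_char = character at position 7 + 2 = 9 -> 'e'

Best match: offset=3, length=2 (matching 'fd' starting at position 4)
LZ77 triple: (3, 2, 'e')


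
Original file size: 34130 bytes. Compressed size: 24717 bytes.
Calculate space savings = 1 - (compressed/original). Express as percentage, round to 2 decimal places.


ratio = compressed/original = 24717/34130 = 0.724202
savings = 1 - ratio = 1 - 0.724202 = 0.275798
as a percentage: 0.275798 * 100 = 27.58%

Space savings = 1 - 24717/34130 = 27.58%


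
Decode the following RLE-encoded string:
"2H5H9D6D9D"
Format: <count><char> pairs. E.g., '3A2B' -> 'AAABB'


Expanding each <count><char> pair:
  2H -> 'HH'
  5H -> 'HHHHH'
  9D -> 'DDDDDDDDD'
  6D -> 'DDDDDD'
  9D -> 'DDDDDDDDD'

Decoded = HHHHHHHDDDDDDDDDDDDDDDDDDDDDDDD


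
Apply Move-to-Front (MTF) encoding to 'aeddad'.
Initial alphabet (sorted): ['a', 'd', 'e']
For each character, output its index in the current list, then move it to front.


MTF encoding:
'a': index 0 in ['a', 'd', 'e'] -> ['a', 'd', 'e']
'e': index 2 in ['a', 'd', 'e'] -> ['e', 'a', 'd']
'd': index 2 in ['e', 'a', 'd'] -> ['d', 'e', 'a']
'd': index 0 in ['d', 'e', 'a'] -> ['d', 'e', 'a']
'a': index 2 in ['d', 'e', 'a'] -> ['a', 'd', 'e']
'd': index 1 in ['a', 'd', 'e'] -> ['d', 'a', 'e']


Output: [0, 2, 2, 0, 2, 1]


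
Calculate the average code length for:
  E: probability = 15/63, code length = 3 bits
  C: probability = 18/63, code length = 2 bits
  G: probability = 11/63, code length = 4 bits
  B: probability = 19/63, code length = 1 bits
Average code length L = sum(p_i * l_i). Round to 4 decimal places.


Weighted contributions p_i * l_i:
  E: (15/63) * 3 = 45/63
  C: (18/63) * 2 = 36/63
  G: (11/63) * 4 = 44/63
  B: (19/63) * 1 = 19/63
Sum = (45 + 36 + 44 + 19)/63 = 144/63

L = 144/63 = 2.2857 bits/symbol


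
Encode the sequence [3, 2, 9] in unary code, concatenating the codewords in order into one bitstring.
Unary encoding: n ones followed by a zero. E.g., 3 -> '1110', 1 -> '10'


Encode each number as n ones followed by a terminating 0:
  3 -> 1110 (4 bits)
  2 -> 110 (3 bits)
  9 -> 1111111110 (10 bits)
Total length = 4 + 3 + 10 = 17 bits.

Unary([3, 2, 9]) = 11101101111111110 (17 bits)


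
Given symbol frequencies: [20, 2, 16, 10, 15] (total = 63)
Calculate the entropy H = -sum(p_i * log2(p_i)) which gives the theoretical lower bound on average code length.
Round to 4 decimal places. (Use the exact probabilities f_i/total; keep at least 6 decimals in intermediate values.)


Per-symbol terms -p_i * log2(p_i) with p_i = f_i/63:
  p = 20/63 = 0.317460: log2(p) = -1.655352, -p*log2(p) = 0.525509
  p = 2/63 = 0.031746: log2(p) = -4.977280, -p*log2(p) = 0.158009
  p = 16/63 = 0.253968: log2(p) = -1.977280, -p*log2(p) = 0.502166
  p = 10/63 = 0.158730: log2(p) = -2.655352, -p*log2(p) = 0.421484
  p = 15/63 = 0.238095: log2(p) = -2.070389, -p*log2(p) = 0.492950
H = 0.525509 + 0.158009 + 0.502166 + 0.421484 + 0.492950 = 2.100118

H = 2.1001 bits/symbol


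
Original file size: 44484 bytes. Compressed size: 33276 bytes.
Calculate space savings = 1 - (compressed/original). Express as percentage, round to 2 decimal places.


ratio = compressed/original = 33276/44484 = 0.748044
savings = 1 - ratio = 1 - 0.748044 = 0.251956
as a percentage: 0.251956 * 100 = 25.2%

Space savings = 1 - 33276/44484 = 25.2%


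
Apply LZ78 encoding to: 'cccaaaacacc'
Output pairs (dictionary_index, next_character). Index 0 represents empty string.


LZ78 encoding steps:
Dictionary: {0: ''}
Step 1: w='' (idx 0), next='c' -> output (0, 'c'), add 'c' as idx 1
Step 2: w='c' (idx 1), next='c' -> output (1, 'c'), add 'cc' as idx 2
Step 3: w='' (idx 0), next='a' -> output (0, 'a'), add 'a' as idx 3
Step 4: w='a' (idx 3), next='a' -> output (3, 'a'), add 'aa' as idx 4
Step 5: w='a' (idx 3), next='c' -> output (3, 'c'), add 'ac' as idx 5
Step 6: w='ac' (idx 5), next='c' -> output (5, 'c'), add 'acc' as idx 6


Encoded: [(0, 'c'), (1, 'c'), (0, 'a'), (3, 'a'), (3, 'c'), (5, 'c')]


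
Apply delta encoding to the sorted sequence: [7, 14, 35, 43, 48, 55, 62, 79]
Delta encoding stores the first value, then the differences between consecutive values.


First value: 7
Deltas:
  14 - 7 = 7
  35 - 14 = 21
  43 - 35 = 8
  48 - 43 = 5
  55 - 48 = 7
  62 - 55 = 7
  79 - 62 = 17


Delta encoded: [7, 7, 21, 8, 5, 7, 7, 17]


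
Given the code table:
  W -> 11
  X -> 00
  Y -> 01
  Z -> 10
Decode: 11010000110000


Decoding:
11 -> W
01 -> Y
00 -> X
00 -> X
11 -> W
00 -> X
00 -> X


Result: WYXXWXX


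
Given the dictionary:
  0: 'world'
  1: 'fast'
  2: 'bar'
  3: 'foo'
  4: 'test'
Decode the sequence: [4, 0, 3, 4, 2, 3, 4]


Look up each index in the dictionary:
  4 -> 'test'
  0 -> 'world'
  3 -> 'foo'
  4 -> 'test'
  2 -> 'bar'
  3 -> 'foo'
  4 -> 'test'

Decoded: "test world foo test bar foo test"


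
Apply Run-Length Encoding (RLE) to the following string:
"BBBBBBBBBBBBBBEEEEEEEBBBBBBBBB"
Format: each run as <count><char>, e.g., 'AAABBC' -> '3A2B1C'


Scanning runs left to right:
  i=0: run of 'B' x 14 -> '14B'
  i=14: run of 'E' x 7 -> '7E'
  i=21: run of 'B' x 9 -> '9B'

RLE = 14B7E9B


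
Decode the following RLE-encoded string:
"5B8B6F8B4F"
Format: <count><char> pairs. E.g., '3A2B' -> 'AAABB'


Expanding each <count><char> pair:
  5B -> 'BBBBB'
  8B -> 'BBBBBBBB'
  6F -> 'FFFFFF'
  8B -> 'BBBBBBBB'
  4F -> 'FFFF'

Decoded = BBBBBBBBBBBBBFFFFFFBBBBBBBBFFFF


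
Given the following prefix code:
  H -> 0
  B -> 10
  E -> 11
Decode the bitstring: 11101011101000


Decoding step by step:
Bits 11 -> E
Bits 10 -> B
Bits 10 -> B
Bits 11 -> E
Bits 10 -> B
Bits 10 -> B
Bits 0 -> H
Bits 0 -> H


Decoded message: EBBEBBHH


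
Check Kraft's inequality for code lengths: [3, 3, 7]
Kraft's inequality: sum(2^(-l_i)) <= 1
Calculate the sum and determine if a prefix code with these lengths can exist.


Sum = 2^(-3) + 2^(-3) + 2^(-7)
    = 0.125 + 0.125 + 0.0078125
    = 33/128 = 0.2578125
Since 0.2578125 <= 1, Kraft's inequality IS satisfied.
A prefix code with these lengths CAN exist.

Kraft sum = 0.2578125. Satisfied.


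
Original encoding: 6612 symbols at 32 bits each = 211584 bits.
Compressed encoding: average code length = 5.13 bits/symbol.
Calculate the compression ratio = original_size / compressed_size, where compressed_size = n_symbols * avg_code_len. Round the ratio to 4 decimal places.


original_size = n_symbols * orig_bits = 6612 * 32 = 211584 bits
compressed_size = n_symbols * avg_code_len = 6612 * 5.13 = 33919.56 bits
ratio = original_size / compressed_size = 211584 / 33919.56 = 6.2378

Compression ratio = 6.2378


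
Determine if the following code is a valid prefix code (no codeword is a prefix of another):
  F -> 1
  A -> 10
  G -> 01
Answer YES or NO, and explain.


Checking each pair (does one codeword prefix another?):
  F='1' vs A='10': prefix -- VIOLATION

NO -- this is NOT a valid prefix code. F (1) is a prefix of A (10).


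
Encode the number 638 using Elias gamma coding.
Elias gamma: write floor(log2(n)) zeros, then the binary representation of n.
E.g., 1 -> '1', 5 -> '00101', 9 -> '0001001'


num_bits = floor(log2(638)) + 1 = 10
leading_zeros = num_bits - 1 = 9
binary(638) = 1001111110

Elias gamma(638) = '000000000' + '1001111110' = 0000000001001111110 (19 bits)


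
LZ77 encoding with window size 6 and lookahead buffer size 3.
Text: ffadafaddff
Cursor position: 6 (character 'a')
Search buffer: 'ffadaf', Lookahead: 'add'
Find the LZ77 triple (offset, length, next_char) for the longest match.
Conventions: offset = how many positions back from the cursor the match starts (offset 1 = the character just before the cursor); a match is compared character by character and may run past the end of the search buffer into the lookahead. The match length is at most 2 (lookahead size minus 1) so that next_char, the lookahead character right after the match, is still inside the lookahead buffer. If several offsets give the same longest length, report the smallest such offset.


Try each offset into the search buffer:
  offset=1 (pos 5, char 'f'): match length 0
  offset=2 (pos 4, char 'a'): match length 1
  offset=3 (pos 3, char 'd'): match length 0
  offset=4 (pos 2, char 'a'): match length 2
  offset=5 (pos 1, char 'f'): match length 0
  offset=6 (pos 0, char 'f'): match length 0
Longest match has length 2 at offset 4.
next_char = character at position 6 + 2 = 8 -> 'd'

Best match: offset=4, length=2 (matching 'ad' starting at position 2)
LZ77 triple: (4, 2, 'd')


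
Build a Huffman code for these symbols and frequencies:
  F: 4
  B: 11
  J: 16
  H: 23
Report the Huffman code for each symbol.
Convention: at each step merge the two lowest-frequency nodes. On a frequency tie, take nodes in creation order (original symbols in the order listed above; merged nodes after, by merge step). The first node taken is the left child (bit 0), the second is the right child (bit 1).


Huffman tree construction:
Step 1: Merge F(4) + B(11) = 15
Step 2: Merge (F+B)(15) + J(16) = 31
Step 3: Merge H(23) + ((F+B)+J)(31) = 54
Read each symbol's code off the tree from the root (left child = 0, right child = 1).

Codes:
  F: 100 (length 3)
  B: 101 (length 3)
  J: 11 (length 2)
  H: 0 (length 1)
Average code length: 100/54 = 1.8519 bits/symbol


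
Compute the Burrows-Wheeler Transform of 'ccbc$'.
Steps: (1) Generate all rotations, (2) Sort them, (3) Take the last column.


Rotations (sorted):
  0: $ccbc -> last char: c
  1: bc$cc -> last char: c
  2: c$ccb -> last char: b
  3: cbc$c -> last char: c
  4: ccbc$ -> last char: $


BWT = ccbc$


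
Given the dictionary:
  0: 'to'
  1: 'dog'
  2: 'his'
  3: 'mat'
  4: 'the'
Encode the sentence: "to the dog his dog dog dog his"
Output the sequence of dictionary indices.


Look up each word in the dictionary:
  'to' -> 0
  'the' -> 4
  'dog' -> 1
  'his' -> 2
  'dog' -> 1
  'dog' -> 1
  'dog' -> 1
  'his' -> 2

Encoded: [0, 4, 1, 2, 1, 1, 1, 2]


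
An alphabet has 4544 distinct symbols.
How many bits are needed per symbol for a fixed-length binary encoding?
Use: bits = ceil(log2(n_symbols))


log2(4544) = 12.1497
Bracket: 2^12 = 4096 < 4544 <= 2^13 = 8192
So ceil(log2(4544)) = 13

bits = ceil(log2(4544)) = ceil(12.1497) = 13 bits


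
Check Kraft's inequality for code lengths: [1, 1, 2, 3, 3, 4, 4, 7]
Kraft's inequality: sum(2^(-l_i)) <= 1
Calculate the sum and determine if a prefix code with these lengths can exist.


Sum = 2^(-1) + 2^(-1) + 2^(-2) + 2^(-3) + 2^(-3) + 2^(-4) + 2^(-4) + 2^(-7)
    = 0.5 + 0.5 + 0.25 + 0.125 + 0.125 + 0.0625 + 0.0625 + 0.0078125
    = 209/128 = 1.6328125
Since 1.6328125 > 1, Kraft's inequality is NOT satisfied.
A prefix code with these lengths CANNOT exist.

Kraft sum = 1.6328125. Not satisfied.
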